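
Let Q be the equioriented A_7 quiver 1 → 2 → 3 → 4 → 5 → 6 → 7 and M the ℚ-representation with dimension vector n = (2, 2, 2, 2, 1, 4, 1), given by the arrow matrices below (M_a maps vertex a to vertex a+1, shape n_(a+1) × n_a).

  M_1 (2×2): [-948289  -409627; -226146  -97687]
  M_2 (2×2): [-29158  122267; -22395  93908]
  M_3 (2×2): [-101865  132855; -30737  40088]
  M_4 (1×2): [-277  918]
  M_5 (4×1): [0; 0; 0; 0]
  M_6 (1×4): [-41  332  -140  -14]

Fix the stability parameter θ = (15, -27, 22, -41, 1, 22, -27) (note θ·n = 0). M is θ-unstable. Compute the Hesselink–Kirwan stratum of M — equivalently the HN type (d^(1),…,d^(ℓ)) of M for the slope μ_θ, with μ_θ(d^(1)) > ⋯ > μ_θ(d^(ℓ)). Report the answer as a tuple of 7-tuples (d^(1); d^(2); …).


Barcode: M ≅ I[1,4], I[1,5], I[6,6]^3, I[6,7]. HN layers by μ_θ (4 steps, strictly decreasing):
  μ^(1)=22; μ^(2)=1; μ^(3)=-5/2; μ^(4)=-31/4

((0, 0, 0, 0, 0, 3, 0); (0, 0, 0, 0, 1, 0, 0); (0, 0, 0, 0, 0, 1, 1); (2, 2, 2, 2, 0, 0, 0))


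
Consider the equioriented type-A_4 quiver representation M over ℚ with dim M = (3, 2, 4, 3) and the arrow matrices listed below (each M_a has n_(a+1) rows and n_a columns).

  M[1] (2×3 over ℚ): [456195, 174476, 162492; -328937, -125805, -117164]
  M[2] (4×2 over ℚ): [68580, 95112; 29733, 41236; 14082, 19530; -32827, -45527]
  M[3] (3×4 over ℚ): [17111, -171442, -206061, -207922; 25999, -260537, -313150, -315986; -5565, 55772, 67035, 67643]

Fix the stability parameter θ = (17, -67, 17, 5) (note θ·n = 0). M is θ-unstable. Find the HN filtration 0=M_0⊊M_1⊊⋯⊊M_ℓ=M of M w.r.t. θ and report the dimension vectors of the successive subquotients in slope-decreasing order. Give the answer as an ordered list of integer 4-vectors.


Via rank(M_{q-1}∘⋯∘M_p): M ≅ I[1,1], I[1,4]^2, I[3,3], I[3,4].
μ_θ-semistable layers: μ^(1)=17; μ^(2)=11; μ^(3)=-25

((1, 0, 1, 0); (0, 0, 3, 3); (2, 2, 0, 0))


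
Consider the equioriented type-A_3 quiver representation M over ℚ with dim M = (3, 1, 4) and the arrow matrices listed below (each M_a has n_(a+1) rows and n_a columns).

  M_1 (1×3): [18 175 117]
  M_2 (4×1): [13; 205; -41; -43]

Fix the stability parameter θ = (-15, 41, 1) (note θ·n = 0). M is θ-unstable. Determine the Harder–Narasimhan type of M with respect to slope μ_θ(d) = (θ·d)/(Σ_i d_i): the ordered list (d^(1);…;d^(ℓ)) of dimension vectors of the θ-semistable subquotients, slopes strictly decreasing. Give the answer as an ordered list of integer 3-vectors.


Interval decomposition of M: I[1,1]^2, I[1,3], I[3,3]^3.
HN type (ℓ=3): μ^(1)=21; μ^(2)=1; μ^(3)=-15

((0, 1, 1); (0, 0, 3); (3, 0, 0))


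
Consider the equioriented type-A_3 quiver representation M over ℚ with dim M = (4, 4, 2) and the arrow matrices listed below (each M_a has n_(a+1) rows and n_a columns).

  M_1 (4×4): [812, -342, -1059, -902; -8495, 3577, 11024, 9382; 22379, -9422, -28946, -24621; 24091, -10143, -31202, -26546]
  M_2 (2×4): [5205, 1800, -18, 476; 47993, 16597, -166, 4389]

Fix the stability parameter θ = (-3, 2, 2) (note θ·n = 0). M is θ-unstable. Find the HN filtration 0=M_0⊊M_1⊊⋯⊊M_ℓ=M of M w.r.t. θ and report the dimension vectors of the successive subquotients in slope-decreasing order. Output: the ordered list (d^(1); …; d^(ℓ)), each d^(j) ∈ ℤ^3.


Barcode: M ≅ I[1,2]^2, I[1,3]^2. HN layers by μ_θ (2 steps, strictly decreasing):
  μ^(1)=2; μ^(2)=-3

((0, 4, 2); (4, 0, 0))


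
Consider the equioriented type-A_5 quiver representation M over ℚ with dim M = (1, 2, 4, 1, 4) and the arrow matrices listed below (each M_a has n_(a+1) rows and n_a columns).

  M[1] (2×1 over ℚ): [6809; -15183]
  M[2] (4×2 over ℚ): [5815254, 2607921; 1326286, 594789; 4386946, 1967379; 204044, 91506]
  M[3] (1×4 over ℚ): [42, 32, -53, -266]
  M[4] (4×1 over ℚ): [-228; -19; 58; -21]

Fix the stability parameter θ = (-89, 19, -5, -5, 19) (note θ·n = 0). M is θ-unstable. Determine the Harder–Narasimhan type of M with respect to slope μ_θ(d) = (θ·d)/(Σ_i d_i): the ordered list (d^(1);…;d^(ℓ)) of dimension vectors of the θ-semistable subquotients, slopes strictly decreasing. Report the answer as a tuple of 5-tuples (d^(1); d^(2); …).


Via rank(M_{q-1}∘⋯∘M_p): M ≅ I[1,5], I[2,2], I[3,3]^3, I[5,5]^3.
μ_θ-semistable layers: μ^(1)=19; μ^(2)=3; μ^(3)=-5; μ^(4)=-89

((0, 1, 0, 0, 4); (0, 1, 1, 1, 0); (0, 0, 3, 0, 0); (1, 0, 0, 0, 0))


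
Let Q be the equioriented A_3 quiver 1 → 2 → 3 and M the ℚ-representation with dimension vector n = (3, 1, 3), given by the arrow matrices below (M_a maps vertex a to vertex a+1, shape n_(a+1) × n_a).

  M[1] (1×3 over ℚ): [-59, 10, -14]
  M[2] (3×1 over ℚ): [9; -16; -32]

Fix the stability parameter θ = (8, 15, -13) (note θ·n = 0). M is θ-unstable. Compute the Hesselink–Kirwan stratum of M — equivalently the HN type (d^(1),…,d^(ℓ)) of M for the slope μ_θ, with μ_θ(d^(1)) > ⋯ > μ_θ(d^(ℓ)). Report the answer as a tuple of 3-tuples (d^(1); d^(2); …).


Interval decomposition of M: I[1,1]^2, I[1,3], I[3,3]^2.
HN type (ℓ=3): μ^(1)=8; μ^(2)=10/3; μ^(3)=-13

((2, 0, 0); (1, 1, 1); (0, 0, 2))


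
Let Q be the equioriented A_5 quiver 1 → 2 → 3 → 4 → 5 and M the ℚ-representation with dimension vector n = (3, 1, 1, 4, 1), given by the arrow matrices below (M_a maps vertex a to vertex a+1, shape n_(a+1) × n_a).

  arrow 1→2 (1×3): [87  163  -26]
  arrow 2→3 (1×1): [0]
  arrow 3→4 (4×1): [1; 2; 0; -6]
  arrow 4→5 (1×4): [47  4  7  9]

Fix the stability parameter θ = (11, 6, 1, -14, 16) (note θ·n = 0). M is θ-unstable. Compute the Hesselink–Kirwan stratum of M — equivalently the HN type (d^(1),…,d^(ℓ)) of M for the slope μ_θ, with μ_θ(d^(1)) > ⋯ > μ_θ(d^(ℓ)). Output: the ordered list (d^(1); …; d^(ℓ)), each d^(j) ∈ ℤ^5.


Via rank(M_{q-1}∘⋯∘M_p): M ≅ I[1,1]^2, I[1,2], I[3,5], I[4,4]^3.
μ_θ-semistable layers: μ^(1)=16; μ^(2)=11; μ^(3)=17/2; μ^(4)=-13/2; μ^(5)=-14

((0, 0, 0, 0, 1); (2, 0, 0, 0, 0); (1, 1, 0, 0, 0); (0, 0, 1, 1, 0); (0, 0, 0, 3, 0))


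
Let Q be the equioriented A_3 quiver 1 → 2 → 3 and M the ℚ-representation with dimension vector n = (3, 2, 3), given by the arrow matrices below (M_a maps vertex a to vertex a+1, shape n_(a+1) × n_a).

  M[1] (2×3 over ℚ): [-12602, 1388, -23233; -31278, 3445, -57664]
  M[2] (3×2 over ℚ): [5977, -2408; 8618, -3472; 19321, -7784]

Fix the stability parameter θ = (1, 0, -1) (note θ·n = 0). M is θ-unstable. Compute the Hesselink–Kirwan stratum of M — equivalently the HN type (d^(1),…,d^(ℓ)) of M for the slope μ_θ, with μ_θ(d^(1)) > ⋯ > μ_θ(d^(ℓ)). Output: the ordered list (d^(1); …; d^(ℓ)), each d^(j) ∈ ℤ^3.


Via rank(M_{q-1}∘⋯∘M_p): M ≅ I[1,1], I[1,2], I[1,3], I[3,3]^2.
μ_θ-semistable layers: μ^(1)=1; μ^(2)=1/2; μ^(3)=0; μ^(4)=-1

((1, 0, 0); (1, 1, 0); (1, 1, 1); (0, 0, 2))


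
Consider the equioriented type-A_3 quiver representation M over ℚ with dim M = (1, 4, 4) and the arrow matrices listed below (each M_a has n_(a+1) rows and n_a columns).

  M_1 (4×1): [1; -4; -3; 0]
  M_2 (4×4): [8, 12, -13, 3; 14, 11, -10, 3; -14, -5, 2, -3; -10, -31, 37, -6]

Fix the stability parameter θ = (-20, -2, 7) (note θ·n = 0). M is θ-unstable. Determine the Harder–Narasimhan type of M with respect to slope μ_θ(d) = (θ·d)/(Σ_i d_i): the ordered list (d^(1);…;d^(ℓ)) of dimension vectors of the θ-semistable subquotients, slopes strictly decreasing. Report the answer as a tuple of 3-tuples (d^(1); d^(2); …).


Barcode: M ≅ I[1,3], I[2,2], I[2,3]^2, I[3,3]. HN layers by μ_θ (3 steps, strictly decreasing):
  μ^(1)=7; μ^(2)=-2; μ^(3)=-20

((0, 0, 4); (0, 4, 0); (1, 0, 0))


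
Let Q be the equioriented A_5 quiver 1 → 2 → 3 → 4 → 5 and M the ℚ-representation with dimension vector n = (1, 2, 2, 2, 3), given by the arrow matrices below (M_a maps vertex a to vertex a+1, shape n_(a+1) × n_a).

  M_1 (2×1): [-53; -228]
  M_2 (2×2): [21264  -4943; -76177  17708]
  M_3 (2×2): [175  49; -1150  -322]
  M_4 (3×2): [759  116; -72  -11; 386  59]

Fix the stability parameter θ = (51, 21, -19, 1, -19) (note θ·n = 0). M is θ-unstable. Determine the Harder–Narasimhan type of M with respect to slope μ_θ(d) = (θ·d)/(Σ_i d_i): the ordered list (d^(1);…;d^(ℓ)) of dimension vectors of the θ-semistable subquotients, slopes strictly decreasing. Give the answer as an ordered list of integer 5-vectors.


Via rank(M_{q-1}∘⋯∘M_p): M ≅ I[1,5], I[2,3], I[4,5], I[5,5].
μ_θ-semistable layers: μ^(1)=7; μ^(2)=1; μ^(3)=-9; μ^(4)=-19

((1, 1, 1, 1, 1); (0, 1, 1, 0, 0); (0, 0, 0, 1, 1); (0, 0, 0, 0, 1))


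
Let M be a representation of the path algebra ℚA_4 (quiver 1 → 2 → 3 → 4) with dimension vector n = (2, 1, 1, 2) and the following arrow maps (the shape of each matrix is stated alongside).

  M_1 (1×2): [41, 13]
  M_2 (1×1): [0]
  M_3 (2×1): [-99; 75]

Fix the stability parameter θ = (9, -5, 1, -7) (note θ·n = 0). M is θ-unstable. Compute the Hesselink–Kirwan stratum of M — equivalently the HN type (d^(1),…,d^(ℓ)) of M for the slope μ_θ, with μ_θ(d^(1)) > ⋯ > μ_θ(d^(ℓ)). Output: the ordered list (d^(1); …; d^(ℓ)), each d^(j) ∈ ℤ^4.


Via rank(M_{q-1}∘⋯∘M_p): M ≅ I[1,1], I[1,2], I[3,4], I[4,4].
μ_θ-semistable layers: μ^(1)=9; μ^(2)=2; μ^(3)=-3; μ^(4)=-7

((1, 0, 0, 0); (1, 1, 0, 0); (0, 0, 1, 1); (0, 0, 0, 1))


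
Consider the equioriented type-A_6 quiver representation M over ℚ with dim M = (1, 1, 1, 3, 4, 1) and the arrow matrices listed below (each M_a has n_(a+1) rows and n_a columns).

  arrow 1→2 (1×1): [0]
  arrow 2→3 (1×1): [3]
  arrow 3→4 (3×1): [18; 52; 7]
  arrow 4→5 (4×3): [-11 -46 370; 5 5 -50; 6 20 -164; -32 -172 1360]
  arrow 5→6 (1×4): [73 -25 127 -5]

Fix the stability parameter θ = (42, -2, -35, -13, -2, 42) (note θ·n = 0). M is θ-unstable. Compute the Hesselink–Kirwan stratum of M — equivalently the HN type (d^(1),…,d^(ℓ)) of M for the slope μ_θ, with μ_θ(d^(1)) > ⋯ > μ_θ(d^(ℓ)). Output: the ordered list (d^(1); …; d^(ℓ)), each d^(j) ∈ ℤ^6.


Interval decomposition of M: I[1,1], I[2,4], I[4,5], I[4,6], I[5,5]^2.
HN type (ℓ=4): μ^(1)=42; μ^(2)=-2; μ^(3)=-13; μ^(4)=-37/2

((1, 0, 0, 0, 0, 1); (0, 0, 0, 0, 4, 0); (0, 0, 0, 3, 0, 0); (0, 1, 1, 0, 0, 0))


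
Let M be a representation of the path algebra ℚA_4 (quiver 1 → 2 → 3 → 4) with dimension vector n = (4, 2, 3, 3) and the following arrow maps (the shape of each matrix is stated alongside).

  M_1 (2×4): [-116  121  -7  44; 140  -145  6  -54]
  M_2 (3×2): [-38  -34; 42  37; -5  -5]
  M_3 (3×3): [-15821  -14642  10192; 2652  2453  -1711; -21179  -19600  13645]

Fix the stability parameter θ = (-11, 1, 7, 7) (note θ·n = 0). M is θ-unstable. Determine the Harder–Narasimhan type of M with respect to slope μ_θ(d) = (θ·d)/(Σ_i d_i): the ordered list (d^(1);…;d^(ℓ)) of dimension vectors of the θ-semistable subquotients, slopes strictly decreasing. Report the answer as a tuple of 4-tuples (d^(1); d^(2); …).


Via rank(M_{q-1}∘⋯∘M_p): M ≅ I[1,1]^2, I[1,4]^2, I[3,4].
μ_θ-semistable layers: μ^(1)=7; μ^(2)=1; μ^(3)=-11

((0, 0, 3, 3); (0, 2, 0, 0); (4, 0, 0, 0))


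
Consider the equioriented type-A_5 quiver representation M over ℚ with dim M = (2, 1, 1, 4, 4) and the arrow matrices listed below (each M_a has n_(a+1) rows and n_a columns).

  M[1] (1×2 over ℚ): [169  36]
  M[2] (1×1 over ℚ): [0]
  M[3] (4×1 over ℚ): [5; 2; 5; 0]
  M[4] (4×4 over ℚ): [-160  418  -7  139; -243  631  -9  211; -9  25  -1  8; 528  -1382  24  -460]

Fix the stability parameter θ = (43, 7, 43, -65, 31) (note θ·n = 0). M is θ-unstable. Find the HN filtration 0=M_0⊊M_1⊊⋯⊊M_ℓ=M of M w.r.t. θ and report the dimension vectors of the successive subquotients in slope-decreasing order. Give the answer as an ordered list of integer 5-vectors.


Via rank(M_{q-1}∘⋯∘M_p): M ≅ I[1,1], I[1,2], I[3,5], I[4,5]^3.
μ_θ-semistable layers: μ^(1)=43; μ^(2)=31; μ^(3)=25; μ^(4)=-11; μ^(5)=-65

((1, 0, 0, 0, 0); (0, 0, 0, 0, 4); (1, 1, 0, 0, 0); (0, 0, 1, 1, 0); (0, 0, 0, 3, 0))


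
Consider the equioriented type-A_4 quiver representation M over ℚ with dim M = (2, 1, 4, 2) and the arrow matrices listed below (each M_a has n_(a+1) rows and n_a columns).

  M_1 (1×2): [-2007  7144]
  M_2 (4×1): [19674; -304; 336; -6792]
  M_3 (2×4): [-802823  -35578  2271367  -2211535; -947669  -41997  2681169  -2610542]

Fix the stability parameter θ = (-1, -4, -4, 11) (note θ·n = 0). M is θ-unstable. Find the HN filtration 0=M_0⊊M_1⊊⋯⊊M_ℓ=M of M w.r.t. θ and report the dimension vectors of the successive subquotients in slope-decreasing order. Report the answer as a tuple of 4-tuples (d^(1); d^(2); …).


Interval decomposition of M: I[1,1], I[1,4], I[3,3]^2, I[3,4].
HN type (ℓ=4): μ^(1)=11; μ^(2)=-1; μ^(3)=-3; μ^(4)=-4

((0, 0, 0, 2); (1, 0, 0, 0); (1, 1, 1, 0); (0, 0, 3, 0))


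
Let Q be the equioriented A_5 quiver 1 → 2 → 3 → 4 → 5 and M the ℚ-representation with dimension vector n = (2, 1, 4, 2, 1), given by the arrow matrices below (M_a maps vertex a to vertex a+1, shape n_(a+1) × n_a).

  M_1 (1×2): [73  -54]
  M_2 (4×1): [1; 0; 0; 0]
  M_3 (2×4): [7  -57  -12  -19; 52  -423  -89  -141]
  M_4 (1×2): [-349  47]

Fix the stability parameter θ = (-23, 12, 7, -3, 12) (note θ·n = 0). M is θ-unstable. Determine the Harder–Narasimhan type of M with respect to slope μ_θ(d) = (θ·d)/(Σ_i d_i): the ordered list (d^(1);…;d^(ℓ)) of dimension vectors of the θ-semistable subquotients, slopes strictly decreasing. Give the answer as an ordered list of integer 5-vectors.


Interval decomposition of M: I[1,1], I[1,5], I[3,3]^2, I[3,4].
HN type (ℓ=5): μ^(1)=12; μ^(2)=7; μ^(3)=16/3; μ^(4)=2; μ^(5)=-23

((0, 0, 0, 0, 1); (0, 0, 2, 0, 0); (0, 1, 1, 1, 0); (0, 0, 1, 1, 0); (2, 0, 0, 0, 0))


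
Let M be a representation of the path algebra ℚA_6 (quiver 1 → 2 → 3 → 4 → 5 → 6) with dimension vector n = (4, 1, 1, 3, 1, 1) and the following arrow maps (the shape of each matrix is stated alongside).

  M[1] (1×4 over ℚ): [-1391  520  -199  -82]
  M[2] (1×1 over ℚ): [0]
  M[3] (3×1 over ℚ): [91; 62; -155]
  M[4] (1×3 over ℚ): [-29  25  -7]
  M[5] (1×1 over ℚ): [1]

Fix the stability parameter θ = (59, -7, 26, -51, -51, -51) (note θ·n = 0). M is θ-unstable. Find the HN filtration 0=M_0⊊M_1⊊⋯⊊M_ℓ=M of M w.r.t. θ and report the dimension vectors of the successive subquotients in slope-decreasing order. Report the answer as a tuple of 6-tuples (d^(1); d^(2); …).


Via rank(M_{q-1}∘⋯∘M_p): M ≅ I[1,1]^3, I[1,2], I[3,6], I[4,4]^2.
μ_θ-semistable layers: μ^(1)=59; μ^(2)=26; μ^(3)=-127/4; μ^(4)=-51

((3, 0, 0, 0, 0, 0); (1, 1, 0, 0, 0, 0); (0, 0, 1, 1, 1, 1); (0, 0, 0, 2, 0, 0))


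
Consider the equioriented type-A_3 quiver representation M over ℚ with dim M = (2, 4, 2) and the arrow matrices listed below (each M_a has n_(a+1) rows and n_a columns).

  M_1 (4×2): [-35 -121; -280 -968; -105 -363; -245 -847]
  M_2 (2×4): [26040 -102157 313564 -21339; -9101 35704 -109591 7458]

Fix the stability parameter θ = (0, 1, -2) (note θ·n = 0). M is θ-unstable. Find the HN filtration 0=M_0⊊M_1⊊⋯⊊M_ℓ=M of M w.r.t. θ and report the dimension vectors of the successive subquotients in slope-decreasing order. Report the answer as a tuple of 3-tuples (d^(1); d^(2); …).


Via rank(M_{q-1}∘⋯∘M_p): M ≅ I[1,1], I[1,3], I[2,2]^2, I[2,3].
μ_θ-semistable layers: μ^(1)=1; μ^(2)=0; μ^(3)=-1/3; μ^(4)=-1/2

((0, 2, 0); (1, 0, 0); (1, 1, 1); (0, 1, 1))


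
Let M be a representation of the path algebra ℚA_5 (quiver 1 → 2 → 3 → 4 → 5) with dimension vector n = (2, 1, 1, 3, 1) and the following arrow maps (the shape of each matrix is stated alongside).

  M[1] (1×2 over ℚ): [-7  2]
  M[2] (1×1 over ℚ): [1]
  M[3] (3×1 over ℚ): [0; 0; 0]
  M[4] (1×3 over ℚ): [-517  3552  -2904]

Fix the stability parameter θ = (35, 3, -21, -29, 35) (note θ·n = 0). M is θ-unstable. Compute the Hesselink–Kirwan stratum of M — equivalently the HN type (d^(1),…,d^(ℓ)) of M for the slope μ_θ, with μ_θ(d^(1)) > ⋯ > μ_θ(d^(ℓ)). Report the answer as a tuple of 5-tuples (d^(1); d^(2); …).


Barcode: M ≅ I[1,1], I[1,3], I[4,4]^2, I[4,5]. HN layers by μ_θ (3 steps, strictly decreasing):
  μ^(1)=35; μ^(2)=17/3; μ^(3)=-29

((1, 0, 0, 0, 1); (1, 1, 1, 0, 0); (0, 0, 0, 3, 0))


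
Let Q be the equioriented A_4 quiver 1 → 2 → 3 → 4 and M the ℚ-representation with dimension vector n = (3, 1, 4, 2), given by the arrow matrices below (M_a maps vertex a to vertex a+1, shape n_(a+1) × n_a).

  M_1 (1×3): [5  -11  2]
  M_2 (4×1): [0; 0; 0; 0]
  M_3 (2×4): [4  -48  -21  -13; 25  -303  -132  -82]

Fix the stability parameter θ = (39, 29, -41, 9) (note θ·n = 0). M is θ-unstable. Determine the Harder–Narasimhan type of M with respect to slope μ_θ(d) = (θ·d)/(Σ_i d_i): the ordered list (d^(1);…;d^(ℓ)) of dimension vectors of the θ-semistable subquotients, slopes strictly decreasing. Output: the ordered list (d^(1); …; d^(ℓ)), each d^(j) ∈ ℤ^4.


Barcode: M ≅ I[1,1]^2, I[1,2], I[3,3]^2, I[3,4]^2. HN layers by μ_θ (4 steps, strictly decreasing):
  μ^(1)=39; μ^(2)=34; μ^(3)=9; μ^(4)=-41

((2, 0, 0, 0); (1, 1, 0, 0); (0, 0, 0, 2); (0, 0, 4, 0))


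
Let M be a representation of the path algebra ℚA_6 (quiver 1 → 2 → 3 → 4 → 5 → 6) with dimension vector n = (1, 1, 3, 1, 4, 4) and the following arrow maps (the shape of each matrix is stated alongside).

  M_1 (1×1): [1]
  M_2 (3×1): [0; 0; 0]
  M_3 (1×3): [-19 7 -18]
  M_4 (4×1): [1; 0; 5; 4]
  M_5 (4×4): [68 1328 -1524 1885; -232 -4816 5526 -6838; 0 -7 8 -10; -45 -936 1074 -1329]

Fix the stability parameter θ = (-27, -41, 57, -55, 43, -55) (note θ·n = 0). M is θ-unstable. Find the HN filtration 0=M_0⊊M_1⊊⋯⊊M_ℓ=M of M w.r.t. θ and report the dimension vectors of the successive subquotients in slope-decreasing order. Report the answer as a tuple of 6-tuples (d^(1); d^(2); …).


Via rank(M_{q-1}∘⋯∘M_p): M ≅ I[1,2], I[3,3]^2, I[3,6], I[5,6]^3.
μ_θ-semistable layers: μ^(1)=57; μ^(2)=-5/2; μ^(3)=-6; μ^(4)=-34

((0, 0, 2, 0, 0, 0); (0, 0, 1, 1, 1, 1); (0, 0, 0, 0, 3, 3); (1, 1, 0, 0, 0, 0))


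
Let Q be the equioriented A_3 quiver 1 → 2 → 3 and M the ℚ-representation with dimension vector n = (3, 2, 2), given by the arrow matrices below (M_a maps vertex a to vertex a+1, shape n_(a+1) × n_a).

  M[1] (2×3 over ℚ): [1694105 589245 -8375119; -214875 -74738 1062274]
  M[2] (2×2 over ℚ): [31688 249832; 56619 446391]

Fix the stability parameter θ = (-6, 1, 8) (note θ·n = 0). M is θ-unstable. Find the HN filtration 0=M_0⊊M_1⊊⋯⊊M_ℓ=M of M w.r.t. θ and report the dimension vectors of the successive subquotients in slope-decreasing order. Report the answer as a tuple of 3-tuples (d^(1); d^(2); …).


Via rank(M_{q-1}∘⋯∘M_p): M ≅ I[1,1], I[1,2], I[1,3], I[3,3].
μ_θ-semistable layers: μ^(1)=8; μ^(2)=1; μ^(3)=-6

((0, 0, 2); (0, 2, 0); (3, 0, 0))


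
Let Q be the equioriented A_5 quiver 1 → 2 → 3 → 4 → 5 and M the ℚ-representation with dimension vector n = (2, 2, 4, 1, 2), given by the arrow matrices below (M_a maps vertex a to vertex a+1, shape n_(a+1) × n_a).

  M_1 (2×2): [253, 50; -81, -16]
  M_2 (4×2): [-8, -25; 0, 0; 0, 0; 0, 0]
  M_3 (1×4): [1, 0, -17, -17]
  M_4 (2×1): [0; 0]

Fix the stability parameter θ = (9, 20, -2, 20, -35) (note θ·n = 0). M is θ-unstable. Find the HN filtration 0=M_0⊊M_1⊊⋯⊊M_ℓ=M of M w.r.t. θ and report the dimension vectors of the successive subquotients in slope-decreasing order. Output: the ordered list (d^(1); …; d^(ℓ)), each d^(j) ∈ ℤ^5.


Via rank(M_{q-1}∘⋯∘M_p): M ≅ I[1,2], I[1,4], I[3,3]^3, I[5,5]^2.
μ_θ-semistable layers: μ^(1)=20; μ^(2)=9; μ^(3)=-2; μ^(4)=-35

((0, 1, 0, 1, 0); (2, 1, 1, 0, 0); (0, 0, 3, 0, 0); (0, 0, 0, 0, 2))


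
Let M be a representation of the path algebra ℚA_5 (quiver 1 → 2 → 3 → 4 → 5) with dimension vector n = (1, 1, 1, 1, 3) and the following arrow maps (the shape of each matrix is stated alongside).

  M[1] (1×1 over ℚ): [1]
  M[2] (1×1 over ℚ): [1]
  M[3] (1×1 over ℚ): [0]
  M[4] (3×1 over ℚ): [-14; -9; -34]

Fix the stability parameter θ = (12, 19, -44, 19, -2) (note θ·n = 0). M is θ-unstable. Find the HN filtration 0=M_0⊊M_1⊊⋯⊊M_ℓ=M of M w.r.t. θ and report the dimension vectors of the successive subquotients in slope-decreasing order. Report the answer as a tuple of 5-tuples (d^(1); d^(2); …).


Interval decomposition of M: I[1,3], I[4,5], I[5,5]^2.
HN type (ℓ=3): μ^(1)=17/2; μ^(2)=-2; μ^(3)=-13/3

((0, 0, 0, 1, 1); (0, 0, 0, 0, 2); (1, 1, 1, 0, 0))


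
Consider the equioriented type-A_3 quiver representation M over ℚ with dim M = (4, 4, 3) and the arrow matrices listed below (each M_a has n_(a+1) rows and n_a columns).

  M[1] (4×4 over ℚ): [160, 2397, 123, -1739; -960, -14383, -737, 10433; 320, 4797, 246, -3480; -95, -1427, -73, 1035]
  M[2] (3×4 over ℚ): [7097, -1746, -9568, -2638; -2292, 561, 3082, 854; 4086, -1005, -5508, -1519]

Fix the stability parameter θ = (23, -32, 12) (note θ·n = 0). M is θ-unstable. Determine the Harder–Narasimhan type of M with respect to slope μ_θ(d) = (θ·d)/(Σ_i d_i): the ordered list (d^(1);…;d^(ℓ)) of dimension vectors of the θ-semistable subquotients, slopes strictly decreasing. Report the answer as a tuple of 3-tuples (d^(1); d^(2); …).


Interval decomposition of M: I[1,1], I[1,3]^3, I[2,2].
HN type (ℓ=4): μ^(1)=23; μ^(2)=12; μ^(3)=-9/2; μ^(4)=-32

((1, 0, 0); (0, 0, 3); (3, 3, 0); (0, 1, 0))


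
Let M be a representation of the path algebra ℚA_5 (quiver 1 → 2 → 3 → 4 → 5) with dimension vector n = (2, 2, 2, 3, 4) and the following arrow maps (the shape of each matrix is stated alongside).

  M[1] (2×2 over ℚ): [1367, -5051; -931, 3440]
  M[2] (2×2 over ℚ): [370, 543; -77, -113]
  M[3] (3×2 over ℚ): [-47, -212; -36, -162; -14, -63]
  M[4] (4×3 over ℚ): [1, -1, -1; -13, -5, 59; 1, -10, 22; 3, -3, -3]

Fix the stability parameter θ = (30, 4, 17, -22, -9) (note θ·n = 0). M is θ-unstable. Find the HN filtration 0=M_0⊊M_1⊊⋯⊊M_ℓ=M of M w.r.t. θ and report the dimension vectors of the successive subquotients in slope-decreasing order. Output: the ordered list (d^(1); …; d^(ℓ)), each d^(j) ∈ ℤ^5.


Via rank(M_{q-1}∘⋯∘M_p): M ≅ I[1,5]^2, I[4,4], I[5,5]^2.
μ_θ-semistable layers: μ^(1)=4; μ^(2)=-9; μ^(3)=-22

((2, 2, 2, 2, 2); (0, 0, 0, 0, 2); (0, 0, 0, 1, 0))


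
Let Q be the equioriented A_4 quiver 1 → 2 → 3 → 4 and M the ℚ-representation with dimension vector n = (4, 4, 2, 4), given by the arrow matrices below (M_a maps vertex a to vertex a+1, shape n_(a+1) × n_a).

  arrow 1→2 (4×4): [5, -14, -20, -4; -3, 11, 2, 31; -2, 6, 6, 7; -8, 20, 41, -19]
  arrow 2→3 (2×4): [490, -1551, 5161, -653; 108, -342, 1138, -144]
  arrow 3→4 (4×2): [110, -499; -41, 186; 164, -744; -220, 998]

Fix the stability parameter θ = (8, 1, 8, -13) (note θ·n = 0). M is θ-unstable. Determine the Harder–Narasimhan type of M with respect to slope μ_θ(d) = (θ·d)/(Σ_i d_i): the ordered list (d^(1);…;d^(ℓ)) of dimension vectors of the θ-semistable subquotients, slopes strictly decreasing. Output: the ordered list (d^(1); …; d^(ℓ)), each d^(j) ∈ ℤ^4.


Barcode: M ≅ I[1,2]^2, I[1,4]^2, I[4,4]^2. HN layers by μ_θ (3 steps, strictly decreasing):
  μ^(1)=9/2; μ^(2)=1; μ^(3)=-13

((2, 2, 0, 0); (2, 2, 2, 2); (0, 0, 0, 2))


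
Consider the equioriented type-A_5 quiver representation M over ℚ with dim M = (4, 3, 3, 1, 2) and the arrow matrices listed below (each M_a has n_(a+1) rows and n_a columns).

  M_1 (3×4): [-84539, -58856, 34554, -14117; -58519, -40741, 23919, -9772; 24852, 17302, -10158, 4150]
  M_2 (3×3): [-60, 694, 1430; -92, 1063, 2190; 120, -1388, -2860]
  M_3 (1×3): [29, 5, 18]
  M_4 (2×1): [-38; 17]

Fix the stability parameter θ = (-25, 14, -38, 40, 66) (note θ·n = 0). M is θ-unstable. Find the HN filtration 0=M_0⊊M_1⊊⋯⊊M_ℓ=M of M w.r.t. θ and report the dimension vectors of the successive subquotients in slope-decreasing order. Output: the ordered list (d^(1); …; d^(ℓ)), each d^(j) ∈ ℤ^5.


Barcode: M ≅ I[1,1]^2, I[1,2], I[1,5], I[2,3], I[3,3], I[5,5]. HN layers by μ_θ (6 steps, strictly decreasing):
  μ^(1)=66; μ^(2)=40; μ^(3)=14; μ^(4)=-12; μ^(5)=-25; μ^(6)=-38

((0, 0, 0, 0, 2); (0, 0, 0, 1, 0); (0, 1, 0, 0, 0); (0, 2, 2, 0, 0); (4, 0, 0, 0, 0); (0, 0, 1, 0, 0))


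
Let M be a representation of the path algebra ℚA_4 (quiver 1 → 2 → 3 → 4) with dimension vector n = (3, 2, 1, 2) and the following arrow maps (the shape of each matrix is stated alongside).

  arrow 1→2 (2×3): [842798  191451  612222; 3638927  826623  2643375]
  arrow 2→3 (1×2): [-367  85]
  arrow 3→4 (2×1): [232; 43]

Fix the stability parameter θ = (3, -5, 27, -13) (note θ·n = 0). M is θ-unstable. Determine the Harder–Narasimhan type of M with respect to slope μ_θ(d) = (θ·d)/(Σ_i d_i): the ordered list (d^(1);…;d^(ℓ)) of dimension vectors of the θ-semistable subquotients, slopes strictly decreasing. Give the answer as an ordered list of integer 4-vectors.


Interval decomposition of M: I[1,1], I[1,2], I[1,4], I[4,4].
HN type (ℓ=4): μ^(1)=7; μ^(2)=3; μ^(3)=-1; μ^(4)=-13

((0, 0, 1, 1); (1, 0, 0, 0); (2, 2, 0, 0); (0, 0, 0, 1))


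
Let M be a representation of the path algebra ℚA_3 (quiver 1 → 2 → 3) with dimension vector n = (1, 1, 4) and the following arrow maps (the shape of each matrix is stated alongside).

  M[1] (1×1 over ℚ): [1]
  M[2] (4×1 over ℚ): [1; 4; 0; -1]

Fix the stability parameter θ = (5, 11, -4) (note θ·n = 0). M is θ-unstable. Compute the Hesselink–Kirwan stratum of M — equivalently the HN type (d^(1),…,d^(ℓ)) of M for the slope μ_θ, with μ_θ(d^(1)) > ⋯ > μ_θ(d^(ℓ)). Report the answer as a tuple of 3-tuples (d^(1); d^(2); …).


Interval decomposition of M: I[1,3], I[3,3]^3.
HN type (ℓ=2): μ^(1)=4; μ^(2)=-4

((1, 1, 1); (0, 0, 3))


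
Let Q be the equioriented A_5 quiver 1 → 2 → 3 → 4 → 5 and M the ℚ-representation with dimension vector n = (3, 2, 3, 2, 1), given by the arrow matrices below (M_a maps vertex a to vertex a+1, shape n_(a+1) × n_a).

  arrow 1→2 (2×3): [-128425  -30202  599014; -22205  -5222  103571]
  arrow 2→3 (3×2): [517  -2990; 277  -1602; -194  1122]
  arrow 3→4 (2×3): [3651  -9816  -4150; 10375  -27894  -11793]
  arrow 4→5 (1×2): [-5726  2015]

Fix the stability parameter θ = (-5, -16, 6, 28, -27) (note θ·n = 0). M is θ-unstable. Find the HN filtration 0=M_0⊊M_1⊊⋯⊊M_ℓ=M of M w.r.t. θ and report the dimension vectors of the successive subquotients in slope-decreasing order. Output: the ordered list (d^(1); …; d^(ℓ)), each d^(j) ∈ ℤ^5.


Via rank(M_{q-1}∘⋯∘M_p): M ≅ I[1,1], I[1,4], I[1,5], I[3,3].
μ_θ-semistable layers: μ^(1)=28; μ^(2)=6; μ^(3)=7/3; μ^(4)=-5; μ^(5)=-21/2

((0, 0, 0, 1, 0); (0, 0, 2, 0, 0); (0, 0, 1, 1, 1); (1, 0, 0, 0, 0); (2, 2, 0, 0, 0))


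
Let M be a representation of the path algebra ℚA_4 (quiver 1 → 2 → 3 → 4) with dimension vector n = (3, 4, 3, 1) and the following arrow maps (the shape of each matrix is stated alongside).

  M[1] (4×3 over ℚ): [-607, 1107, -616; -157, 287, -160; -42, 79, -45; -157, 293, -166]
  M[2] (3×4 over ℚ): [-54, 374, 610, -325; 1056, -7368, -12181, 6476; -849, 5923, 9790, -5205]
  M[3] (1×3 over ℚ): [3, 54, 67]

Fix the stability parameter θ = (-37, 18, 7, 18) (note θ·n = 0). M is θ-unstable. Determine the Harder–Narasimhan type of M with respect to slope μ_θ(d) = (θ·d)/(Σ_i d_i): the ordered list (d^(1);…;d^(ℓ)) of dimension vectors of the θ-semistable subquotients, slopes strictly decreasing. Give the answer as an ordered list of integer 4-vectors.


Barcode: M ≅ I[1,3]^2, I[1,4], I[2,2]. HN layers by μ_θ (3 steps, strictly decreasing):
  μ^(1)=18; μ^(2)=25/2; μ^(3)=-37

((0, 1, 0, 1); (0, 3, 3, 0); (3, 0, 0, 0))


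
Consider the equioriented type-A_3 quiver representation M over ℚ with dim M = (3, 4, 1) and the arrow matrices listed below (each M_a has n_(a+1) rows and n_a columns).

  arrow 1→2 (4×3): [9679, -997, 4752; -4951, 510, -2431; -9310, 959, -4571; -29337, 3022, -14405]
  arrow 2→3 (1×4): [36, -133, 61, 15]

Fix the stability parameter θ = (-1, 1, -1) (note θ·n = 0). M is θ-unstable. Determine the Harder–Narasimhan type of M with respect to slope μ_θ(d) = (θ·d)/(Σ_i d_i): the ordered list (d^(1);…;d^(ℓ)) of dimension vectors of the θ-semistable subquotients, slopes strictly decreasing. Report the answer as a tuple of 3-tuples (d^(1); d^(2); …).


Interval decomposition of M: I[1,1], I[1,2], I[1,3], I[2,2]^2.
HN type (ℓ=3): μ^(1)=1; μ^(2)=0; μ^(3)=-1

((0, 3, 0); (0, 1, 1); (3, 0, 0))


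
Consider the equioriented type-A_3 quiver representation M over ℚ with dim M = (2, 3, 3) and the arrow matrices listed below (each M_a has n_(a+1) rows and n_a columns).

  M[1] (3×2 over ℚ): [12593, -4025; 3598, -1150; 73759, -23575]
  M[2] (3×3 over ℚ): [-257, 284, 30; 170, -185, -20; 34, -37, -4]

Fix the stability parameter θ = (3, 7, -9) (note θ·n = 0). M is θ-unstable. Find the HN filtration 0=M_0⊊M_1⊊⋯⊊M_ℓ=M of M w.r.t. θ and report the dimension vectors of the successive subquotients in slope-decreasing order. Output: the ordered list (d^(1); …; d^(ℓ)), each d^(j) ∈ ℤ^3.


Via rank(M_{q-1}∘⋯∘M_p): M ≅ I[1,1], I[1,3], I[2,2], I[2,3], I[3,3].
μ_θ-semistable layers: μ^(1)=7; μ^(2)=3; μ^(3)=1/3; μ^(4)=-1; μ^(5)=-9

((0, 1, 0); (1, 0, 0); (1, 1, 1); (0, 1, 1); (0, 0, 1))


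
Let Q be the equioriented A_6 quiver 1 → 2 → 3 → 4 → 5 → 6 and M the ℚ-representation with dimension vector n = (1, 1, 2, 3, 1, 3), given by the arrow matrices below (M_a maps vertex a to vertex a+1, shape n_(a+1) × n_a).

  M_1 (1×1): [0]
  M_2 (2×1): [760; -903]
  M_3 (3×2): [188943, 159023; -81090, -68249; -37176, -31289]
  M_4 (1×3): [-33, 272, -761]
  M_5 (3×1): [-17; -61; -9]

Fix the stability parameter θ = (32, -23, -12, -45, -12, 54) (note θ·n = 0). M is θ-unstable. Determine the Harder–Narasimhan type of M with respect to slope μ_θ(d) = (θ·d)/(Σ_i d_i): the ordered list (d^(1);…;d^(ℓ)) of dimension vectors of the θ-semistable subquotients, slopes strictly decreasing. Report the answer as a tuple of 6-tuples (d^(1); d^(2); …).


Interval decomposition of M: I[1,1], I[2,6], I[3,4], I[4,4], I[6,6]^2.
HN type (ℓ=6): μ^(1)=54; μ^(2)=32; μ^(3)=-12; μ^(4)=-80/3; μ^(5)=-57/2; μ^(6)=-45

((0, 0, 0, 0, 0, 3); (1, 0, 0, 0, 0, 0); (0, 0, 0, 0, 1, 0); (0, 1, 1, 1, 0, 0); (0, 0, 1, 1, 0, 0); (0, 0, 0, 1, 0, 0))


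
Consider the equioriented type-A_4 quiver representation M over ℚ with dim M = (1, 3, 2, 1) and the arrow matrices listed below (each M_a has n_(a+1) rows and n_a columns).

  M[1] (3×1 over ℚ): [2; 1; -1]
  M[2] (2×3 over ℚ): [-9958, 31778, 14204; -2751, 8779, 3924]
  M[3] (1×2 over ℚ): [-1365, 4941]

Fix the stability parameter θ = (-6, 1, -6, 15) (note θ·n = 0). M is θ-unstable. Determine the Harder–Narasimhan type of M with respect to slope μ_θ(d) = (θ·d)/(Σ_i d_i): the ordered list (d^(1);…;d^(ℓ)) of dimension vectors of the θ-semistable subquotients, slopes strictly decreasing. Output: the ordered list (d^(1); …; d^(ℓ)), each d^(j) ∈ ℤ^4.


Barcode: M ≅ I[1,4], I[2,2], I[2,3]. HN layers by μ_θ (4 steps, strictly decreasing):
  μ^(1)=15; μ^(2)=1; μ^(3)=-5/2; μ^(4)=-6

((0, 0, 0, 1); (0, 1, 0, 0); (0, 2, 2, 0); (1, 0, 0, 0))


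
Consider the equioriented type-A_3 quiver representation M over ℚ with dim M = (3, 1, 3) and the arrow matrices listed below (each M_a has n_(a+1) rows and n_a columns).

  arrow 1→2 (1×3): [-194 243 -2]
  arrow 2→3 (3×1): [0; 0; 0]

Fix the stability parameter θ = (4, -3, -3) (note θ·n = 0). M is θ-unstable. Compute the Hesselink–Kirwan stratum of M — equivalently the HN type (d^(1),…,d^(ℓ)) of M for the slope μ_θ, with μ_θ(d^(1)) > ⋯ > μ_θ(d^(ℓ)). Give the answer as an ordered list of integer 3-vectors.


Interval decomposition of M: I[1,1]^2, I[1,2], I[3,3]^3.
HN type (ℓ=3): μ^(1)=4; μ^(2)=1/2; μ^(3)=-3

((2, 0, 0); (1, 1, 0); (0, 0, 3))


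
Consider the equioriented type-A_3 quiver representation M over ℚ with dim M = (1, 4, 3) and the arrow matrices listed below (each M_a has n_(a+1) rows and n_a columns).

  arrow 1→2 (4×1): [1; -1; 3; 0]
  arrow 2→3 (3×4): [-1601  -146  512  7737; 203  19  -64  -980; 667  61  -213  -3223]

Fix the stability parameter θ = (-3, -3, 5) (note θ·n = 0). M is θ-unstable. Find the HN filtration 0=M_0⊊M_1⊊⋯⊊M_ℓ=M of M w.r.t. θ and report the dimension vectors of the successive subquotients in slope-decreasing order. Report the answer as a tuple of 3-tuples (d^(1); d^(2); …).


Via rank(M_{q-1}∘⋯∘M_p): M ≅ I[1,3], I[2,2], I[2,3]^2.
μ_θ-semistable layers: μ^(1)=5; μ^(2)=-3

((0, 0, 3); (1, 4, 0))


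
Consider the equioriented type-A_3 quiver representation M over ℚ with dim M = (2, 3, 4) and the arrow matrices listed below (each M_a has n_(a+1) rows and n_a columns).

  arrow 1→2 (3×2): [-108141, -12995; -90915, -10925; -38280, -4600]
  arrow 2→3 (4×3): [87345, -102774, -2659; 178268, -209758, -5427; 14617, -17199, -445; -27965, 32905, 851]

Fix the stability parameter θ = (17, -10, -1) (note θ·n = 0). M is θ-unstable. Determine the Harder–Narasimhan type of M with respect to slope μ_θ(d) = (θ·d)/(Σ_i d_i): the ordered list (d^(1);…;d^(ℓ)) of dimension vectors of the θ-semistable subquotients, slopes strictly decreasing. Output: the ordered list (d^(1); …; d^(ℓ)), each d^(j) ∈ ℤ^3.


Barcode: M ≅ I[1,1], I[1,3], I[2,3]^2, I[3,3]. HN layers by μ_θ (4 steps, strictly decreasing):
  μ^(1)=17; μ^(2)=2; μ^(3)=-1; μ^(4)=-10

((1, 0, 0); (1, 1, 1); (0, 0, 3); (0, 2, 0))


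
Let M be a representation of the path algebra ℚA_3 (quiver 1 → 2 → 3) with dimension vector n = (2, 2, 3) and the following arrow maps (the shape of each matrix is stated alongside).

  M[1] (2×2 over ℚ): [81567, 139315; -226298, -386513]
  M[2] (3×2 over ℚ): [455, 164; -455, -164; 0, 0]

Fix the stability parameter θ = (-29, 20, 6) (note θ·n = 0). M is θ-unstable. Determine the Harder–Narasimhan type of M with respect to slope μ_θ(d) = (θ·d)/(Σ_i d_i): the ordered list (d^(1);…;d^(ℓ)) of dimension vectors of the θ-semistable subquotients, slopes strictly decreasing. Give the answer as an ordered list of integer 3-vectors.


Barcode: M ≅ I[1,2], I[1,3], I[3,3]^2. HN layers by μ_θ (4 steps, strictly decreasing):
  μ^(1)=20; μ^(2)=13; μ^(3)=6; μ^(4)=-29

((0, 1, 0); (0, 1, 1); (0, 0, 2); (2, 0, 0))


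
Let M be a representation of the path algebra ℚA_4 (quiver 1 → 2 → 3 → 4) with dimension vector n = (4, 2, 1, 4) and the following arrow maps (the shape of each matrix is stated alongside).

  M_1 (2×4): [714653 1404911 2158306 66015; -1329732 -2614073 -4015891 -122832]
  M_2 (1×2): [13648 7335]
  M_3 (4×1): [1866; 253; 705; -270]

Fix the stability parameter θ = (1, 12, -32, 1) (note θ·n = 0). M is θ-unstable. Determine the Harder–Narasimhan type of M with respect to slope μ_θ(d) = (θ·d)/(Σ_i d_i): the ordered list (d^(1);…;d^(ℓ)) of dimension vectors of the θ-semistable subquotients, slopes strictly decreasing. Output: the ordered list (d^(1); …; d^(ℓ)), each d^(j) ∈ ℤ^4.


Interval decomposition of M: I[1,1]^2, I[1,2], I[1,4], I[4,4]^3.
HN type (ℓ=3): μ^(1)=12; μ^(2)=1; μ^(3)=-19/3

((0, 1, 0, 0); (3, 0, 0, 4); (1, 1, 1, 0))


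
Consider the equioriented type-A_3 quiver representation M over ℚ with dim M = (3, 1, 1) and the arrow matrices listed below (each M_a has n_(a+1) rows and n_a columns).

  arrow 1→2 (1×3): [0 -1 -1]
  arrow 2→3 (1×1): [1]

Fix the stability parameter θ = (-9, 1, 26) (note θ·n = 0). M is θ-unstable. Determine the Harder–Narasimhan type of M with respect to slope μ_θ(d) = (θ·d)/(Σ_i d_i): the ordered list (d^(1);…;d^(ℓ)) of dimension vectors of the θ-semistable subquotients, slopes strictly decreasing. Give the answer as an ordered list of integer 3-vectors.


Interval decomposition of M: I[1,1]^2, I[1,3].
HN type (ℓ=3): μ^(1)=26; μ^(2)=1; μ^(3)=-9

((0, 0, 1); (0, 1, 0); (3, 0, 0))


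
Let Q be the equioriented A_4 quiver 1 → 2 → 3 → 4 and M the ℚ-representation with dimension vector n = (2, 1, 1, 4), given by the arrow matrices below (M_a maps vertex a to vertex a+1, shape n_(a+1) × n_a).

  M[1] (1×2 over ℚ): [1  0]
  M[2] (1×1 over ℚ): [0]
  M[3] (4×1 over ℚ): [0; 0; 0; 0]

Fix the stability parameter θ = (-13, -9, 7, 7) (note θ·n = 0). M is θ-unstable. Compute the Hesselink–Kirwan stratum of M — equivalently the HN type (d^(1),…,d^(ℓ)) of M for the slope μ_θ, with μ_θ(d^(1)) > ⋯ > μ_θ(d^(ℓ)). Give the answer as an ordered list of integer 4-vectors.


Interval decomposition of M: I[1,1], I[1,2], I[3,3], I[4,4]^4.
HN type (ℓ=3): μ^(1)=7; μ^(2)=-9; μ^(3)=-13

((0, 0, 1, 4); (0, 1, 0, 0); (2, 0, 0, 0))


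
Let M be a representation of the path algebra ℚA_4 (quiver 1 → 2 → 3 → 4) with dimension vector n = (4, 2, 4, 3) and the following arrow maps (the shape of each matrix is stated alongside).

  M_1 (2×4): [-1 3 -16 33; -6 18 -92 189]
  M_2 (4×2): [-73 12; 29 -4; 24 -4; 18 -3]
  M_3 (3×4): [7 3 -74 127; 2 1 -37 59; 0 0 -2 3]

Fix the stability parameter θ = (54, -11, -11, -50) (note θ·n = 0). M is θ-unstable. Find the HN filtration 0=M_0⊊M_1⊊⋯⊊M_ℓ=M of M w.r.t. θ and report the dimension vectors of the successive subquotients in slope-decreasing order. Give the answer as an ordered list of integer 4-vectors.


Via rank(M_{q-1}∘⋯∘M_p): M ≅ I[1,1]^2, I[1,4]^2, I[3,3], I[3,4].
μ_θ-semistable layers: μ^(1)=54; μ^(2)=-9/2; μ^(3)=-11; μ^(4)=-61/2

((2, 0, 0, 0); (2, 2, 2, 2); (0, 0, 1, 0); (0, 0, 1, 1))


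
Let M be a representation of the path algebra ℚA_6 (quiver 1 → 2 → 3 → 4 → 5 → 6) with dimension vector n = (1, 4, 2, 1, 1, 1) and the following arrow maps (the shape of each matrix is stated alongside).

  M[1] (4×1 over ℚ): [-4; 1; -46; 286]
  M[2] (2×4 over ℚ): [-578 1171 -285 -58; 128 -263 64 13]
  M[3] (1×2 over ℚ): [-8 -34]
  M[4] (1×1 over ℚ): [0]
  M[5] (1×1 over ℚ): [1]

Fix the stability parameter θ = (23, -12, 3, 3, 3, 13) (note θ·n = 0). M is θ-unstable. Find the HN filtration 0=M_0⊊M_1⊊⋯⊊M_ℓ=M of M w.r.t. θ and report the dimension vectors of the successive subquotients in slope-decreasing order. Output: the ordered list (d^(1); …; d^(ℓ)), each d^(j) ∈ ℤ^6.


Interval decomposition of M: I[1,4], I[2,2]^2, I[2,3], I[5,6].
HN type (ℓ=4): μ^(1)=13; μ^(2)=17/4; μ^(3)=3; μ^(4)=-12

((0, 0, 0, 0, 0, 1); (1, 1, 1, 1, 0, 0); (0, 0, 1, 0, 1, 0); (0, 3, 0, 0, 0, 0))


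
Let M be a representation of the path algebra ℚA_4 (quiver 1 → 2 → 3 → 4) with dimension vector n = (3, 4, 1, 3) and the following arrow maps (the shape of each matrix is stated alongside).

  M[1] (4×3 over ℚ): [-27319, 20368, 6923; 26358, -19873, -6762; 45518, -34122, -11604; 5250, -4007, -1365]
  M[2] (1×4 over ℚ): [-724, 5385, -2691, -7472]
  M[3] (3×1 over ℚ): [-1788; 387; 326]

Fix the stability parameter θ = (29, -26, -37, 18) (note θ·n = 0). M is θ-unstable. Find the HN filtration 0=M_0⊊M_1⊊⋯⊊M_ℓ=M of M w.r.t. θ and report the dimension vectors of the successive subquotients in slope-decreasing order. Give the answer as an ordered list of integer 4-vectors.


Via rank(M_{q-1}∘⋯∘M_p): M ≅ I[1,2]^2, I[1,4], I[2,2], I[4,4]^2.
μ_θ-semistable layers: μ^(1)=18; μ^(2)=3/2; μ^(3)=-34/3; μ^(4)=-26

((0, 0, 0, 3); (2, 2, 0, 0); (1, 1, 1, 0); (0, 1, 0, 0))
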